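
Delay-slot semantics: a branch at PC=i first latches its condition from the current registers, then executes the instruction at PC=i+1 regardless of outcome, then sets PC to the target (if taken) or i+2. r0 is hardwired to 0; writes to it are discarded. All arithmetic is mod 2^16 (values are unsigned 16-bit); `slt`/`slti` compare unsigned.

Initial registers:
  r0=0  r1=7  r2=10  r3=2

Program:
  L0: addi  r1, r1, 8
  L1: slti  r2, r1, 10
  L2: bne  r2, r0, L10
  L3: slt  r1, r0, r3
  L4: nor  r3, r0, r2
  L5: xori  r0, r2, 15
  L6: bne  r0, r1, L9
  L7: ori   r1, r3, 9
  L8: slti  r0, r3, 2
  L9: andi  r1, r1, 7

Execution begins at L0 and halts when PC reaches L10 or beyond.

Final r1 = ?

7

  step pc=0: addi  r1, r1, 8  regs=(0,15,10,2)
  step pc=1: slti  r2, r1, 10  regs=(0,15,0,2)
  step pc=2: bne  r2, r0, L10  cond=F  regs=(0,15,0,2)
  step pc=3: slt  r1, r0, r3  regs=(0,1,0,2)
  step pc=4: nor  r3, r0, r2  regs=(0,1,0,65535)
  step pc=5: xori  r0, r2, 15  regs=(0,1,0,65535)
  step pc=6: bne  r0, r1, L9  cond=T  regs=(0,1,0,65535)
  step pc=7: ori   r1, r3, 9  regs=(0,65535,0,65535)
  step pc=9: andi  r1, r1, 7  regs=(0,7,0,65535)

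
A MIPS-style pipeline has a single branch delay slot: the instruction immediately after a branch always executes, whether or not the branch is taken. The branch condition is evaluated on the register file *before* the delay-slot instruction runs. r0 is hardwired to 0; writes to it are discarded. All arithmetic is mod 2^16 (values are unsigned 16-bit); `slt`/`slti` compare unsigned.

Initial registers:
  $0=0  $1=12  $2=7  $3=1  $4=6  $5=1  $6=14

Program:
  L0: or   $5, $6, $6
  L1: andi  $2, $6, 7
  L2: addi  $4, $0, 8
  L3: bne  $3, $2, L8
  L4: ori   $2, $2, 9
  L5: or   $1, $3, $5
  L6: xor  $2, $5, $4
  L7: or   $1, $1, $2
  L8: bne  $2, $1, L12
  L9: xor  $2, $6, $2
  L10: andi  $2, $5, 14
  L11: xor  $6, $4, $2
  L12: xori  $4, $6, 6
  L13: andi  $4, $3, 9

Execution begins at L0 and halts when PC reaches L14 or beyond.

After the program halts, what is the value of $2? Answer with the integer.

1

  step pc=0: or   $5, $6, $6  regs=(0,12,7,1,6,14,14)
  step pc=1: andi  $2, $6, 7  regs=(0,12,6,1,6,14,14)
  step pc=2: addi  $4, $0, 8  regs=(0,12,6,1,8,14,14)
  step pc=3: bne  $3, $2, L8  cond=T  regs=(0,12,6,1,8,14,14)
  step pc=4: ori   $2, $2, 9  regs=(0,12,15,1,8,14,14)
  step pc=8: bne  $2, $1, L12  cond=T  regs=(0,12,15,1,8,14,14)
  step pc=9: xor  $2, $6, $2  regs=(0,12,1,1,8,14,14)
  step pc=12: xori  $4, $6, 6  regs=(0,12,1,1,8,14,14)
  step pc=13: andi  $4, $3, 9  regs=(0,12,1,1,1,14,14)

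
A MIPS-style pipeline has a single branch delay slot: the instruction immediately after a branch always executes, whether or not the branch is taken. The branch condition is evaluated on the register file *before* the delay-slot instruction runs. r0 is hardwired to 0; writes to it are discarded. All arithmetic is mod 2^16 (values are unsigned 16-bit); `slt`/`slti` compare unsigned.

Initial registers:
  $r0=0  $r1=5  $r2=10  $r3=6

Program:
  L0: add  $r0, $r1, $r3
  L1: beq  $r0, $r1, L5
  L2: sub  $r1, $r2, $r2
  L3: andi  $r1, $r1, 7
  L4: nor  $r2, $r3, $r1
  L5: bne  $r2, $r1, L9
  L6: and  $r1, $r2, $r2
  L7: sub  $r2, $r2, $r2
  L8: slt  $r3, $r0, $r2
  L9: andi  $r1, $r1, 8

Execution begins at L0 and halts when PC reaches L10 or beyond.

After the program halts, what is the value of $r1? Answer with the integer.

#0 add  $r0, $r1, $r3 ; 0/5/10/6
#1 beq  $r0, $r1, L5 ; 0/5/10/6 ; →fallthru
#2 sub  $r1, $r2, $r2 ; 0/0/10/6
#3 andi  $r1, $r1, 7 ; 0/0/10/6
#4 nor  $r2, $r3, $r1 ; 0/0/65529/6
#5 bne  $r2, $r1, L9 ; 0/0/65529/6 ; →target
#6 and  $r1, $r2, $r2 ; 0/65529/65529/6
#9 andi  $r1, $r1, 8 ; 0/8/65529/6

8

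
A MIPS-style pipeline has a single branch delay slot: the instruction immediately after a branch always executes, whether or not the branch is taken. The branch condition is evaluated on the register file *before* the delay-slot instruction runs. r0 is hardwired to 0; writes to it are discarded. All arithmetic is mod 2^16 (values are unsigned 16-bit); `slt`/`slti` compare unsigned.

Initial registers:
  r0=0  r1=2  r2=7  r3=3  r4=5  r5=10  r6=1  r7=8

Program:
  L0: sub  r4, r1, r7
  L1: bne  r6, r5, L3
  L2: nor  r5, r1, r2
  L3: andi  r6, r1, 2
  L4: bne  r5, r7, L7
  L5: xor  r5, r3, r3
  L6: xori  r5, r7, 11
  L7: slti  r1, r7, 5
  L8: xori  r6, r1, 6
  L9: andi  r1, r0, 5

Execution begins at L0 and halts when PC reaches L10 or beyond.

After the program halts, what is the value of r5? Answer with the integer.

[0] sub  r4, r1, r7  →  {r0:0, r1:2, r2:7, r3:3, r4:65530, r5:10, r6:1, r7:8}
[1] bne  r6, r5, L3  →  {r0:0, r1:2, r2:7, r3:3, r4:65530, r5:10, r6:1, r7:8}  ⟨branch taken⟩
[2] nor  r5, r1, r2  →  {r0:0, r1:2, r2:7, r3:3, r4:65530, r5:65528, r6:1, r7:8}
[3] andi  r6, r1, 2  →  {r0:0, r1:2, r2:7, r3:3, r4:65530, r5:65528, r6:2, r7:8}
[4] bne  r5, r7, L7  →  {r0:0, r1:2, r2:7, r3:3, r4:65530, r5:65528, r6:2, r7:8}  ⟨branch taken⟩
[5] xor  r5, r3, r3  →  {r0:0, r1:2, r2:7, r3:3, r4:65530, r5:0, r6:2, r7:8}
[7] slti  r1, r7, 5  →  {r0:0, r1:0, r2:7, r3:3, r4:65530, r5:0, r6:2, r7:8}
[8] xori  r6, r1, 6  →  {r0:0, r1:0, r2:7, r3:3, r4:65530, r5:0, r6:6, r7:8}
[9] andi  r1, r0, 5  →  {r0:0, r1:0, r2:7, r3:3, r4:65530, r5:0, r6:6, r7:8}

0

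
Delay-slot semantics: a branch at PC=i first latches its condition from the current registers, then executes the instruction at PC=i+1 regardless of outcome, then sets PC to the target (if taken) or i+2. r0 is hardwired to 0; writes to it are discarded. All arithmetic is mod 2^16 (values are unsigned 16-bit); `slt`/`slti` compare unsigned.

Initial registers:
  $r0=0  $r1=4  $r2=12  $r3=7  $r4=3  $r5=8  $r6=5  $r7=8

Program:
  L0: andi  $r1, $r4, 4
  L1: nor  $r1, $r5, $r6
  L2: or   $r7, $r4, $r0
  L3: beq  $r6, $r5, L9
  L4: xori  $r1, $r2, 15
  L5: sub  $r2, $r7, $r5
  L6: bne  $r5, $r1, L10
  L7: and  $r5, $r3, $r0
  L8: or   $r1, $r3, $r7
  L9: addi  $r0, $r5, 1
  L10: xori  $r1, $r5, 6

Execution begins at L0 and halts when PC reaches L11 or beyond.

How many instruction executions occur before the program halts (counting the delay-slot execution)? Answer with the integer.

[0] andi  $r1, $r4, 4  →  {$r0:0, $r1:0, $r2:12, $r3:7, $r4:3, $r5:8, $r6:5, $r7:8}
[1] nor  $r1, $r5, $r6  →  {$r0:0, $r1:65522, $r2:12, $r3:7, $r4:3, $r5:8, $r6:5, $r7:8}
[2] or   $r7, $r4, $r0  →  {$r0:0, $r1:65522, $r2:12, $r3:7, $r4:3, $r5:8, $r6:5, $r7:3}
[3] beq  $r6, $r5, L9  →  {$r0:0, $r1:65522, $r2:12, $r3:7, $r4:3, $r5:8, $r6:5, $r7:3}  ⟨branch fallthrough⟩
[4] xori  $r1, $r2, 15  →  {$r0:0, $r1:3, $r2:12, $r3:7, $r4:3, $r5:8, $r6:5, $r7:3}
[5] sub  $r2, $r7, $r5  →  {$r0:0, $r1:3, $r2:65531, $r3:7, $r4:3, $r5:8, $r6:5, $r7:3}
[6] bne  $r5, $r1, L10  →  {$r0:0, $r1:3, $r2:65531, $r3:7, $r4:3, $r5:8, $r6:5, $r7:3}  ⟨branch taken⟩
[7] and  $r5, $r3, $r0  →  {$r0:0, $r1:3, $r2:65531, $r3:7, $r4:3, $r5:0, $r6:5, $r7:3}
[10] xori  $r1, $r5, 6  →  {$r0:0, $r1:6, $r2:65531, $r3:7, $r4:3, $r5:0, $r6:5, $r7:3}

9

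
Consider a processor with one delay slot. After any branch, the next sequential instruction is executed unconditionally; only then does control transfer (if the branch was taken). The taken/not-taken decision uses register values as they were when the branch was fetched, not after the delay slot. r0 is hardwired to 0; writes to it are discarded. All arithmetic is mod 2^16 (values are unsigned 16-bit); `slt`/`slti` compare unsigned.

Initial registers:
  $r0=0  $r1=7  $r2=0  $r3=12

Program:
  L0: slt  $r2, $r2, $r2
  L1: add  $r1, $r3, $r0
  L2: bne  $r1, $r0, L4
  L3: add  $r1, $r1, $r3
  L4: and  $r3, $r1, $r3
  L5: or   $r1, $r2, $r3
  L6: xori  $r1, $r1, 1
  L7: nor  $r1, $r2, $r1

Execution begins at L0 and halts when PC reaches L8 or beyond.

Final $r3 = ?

  step pc=0: slt  $r2, $r2, $r2  regs=(0,7,0,12)
  step pc=1: add  $r1, $r3, $r0  regs=(0,12,0,12)
  step pc=2: bne  $r1, $r0, L4  cond=T  regs=(0,12,0,12)
  step pc=3: add  $r1, $r1, $r3  regs=(0,24,0,12)
  step pc=4: and  $r3, $r1, $r3  regs=(0,24,0,8)
  step pc=5: or   $r1, $r2, $r3  regs=(0,8,0,8)
  step pc=6: xori  $r1, $r1, 1  regs=(0,9,0,8)
  step pc=7: nor  $r1, $r2, $r1  regs=(0,65526,0,8)

8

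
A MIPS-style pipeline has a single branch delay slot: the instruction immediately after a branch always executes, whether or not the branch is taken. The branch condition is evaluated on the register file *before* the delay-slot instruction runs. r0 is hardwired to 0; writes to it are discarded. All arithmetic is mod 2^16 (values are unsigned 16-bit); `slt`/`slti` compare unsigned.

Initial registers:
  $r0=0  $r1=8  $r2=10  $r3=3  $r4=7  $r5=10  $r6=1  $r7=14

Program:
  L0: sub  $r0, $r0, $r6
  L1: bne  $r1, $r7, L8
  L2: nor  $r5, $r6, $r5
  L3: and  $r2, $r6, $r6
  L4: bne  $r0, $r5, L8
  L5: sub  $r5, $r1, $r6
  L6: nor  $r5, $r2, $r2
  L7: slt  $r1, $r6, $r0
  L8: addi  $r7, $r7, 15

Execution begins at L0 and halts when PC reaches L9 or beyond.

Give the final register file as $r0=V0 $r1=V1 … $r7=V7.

  step pc=0: sub  $r0, $r0, $r6  regs=(0,8,10,3,7,10,1,14)
  step pc=1: bne  $r1, $r7, L8  cond=T  regs=(0,8,10,3,7,10,1,14)
  step pc=2: nor  $r5, $r6, $r5  regs=(0,8,10,3,7,65524,1,14)
  step pc=8: addi  $r7, $r7, 15  regs=(0,8,10,3,7,65524,1,29)

$r0=0 $r1=8 $r2=10 $r3=3 $r4=7 $r5=65524 $r6=1 $r7=29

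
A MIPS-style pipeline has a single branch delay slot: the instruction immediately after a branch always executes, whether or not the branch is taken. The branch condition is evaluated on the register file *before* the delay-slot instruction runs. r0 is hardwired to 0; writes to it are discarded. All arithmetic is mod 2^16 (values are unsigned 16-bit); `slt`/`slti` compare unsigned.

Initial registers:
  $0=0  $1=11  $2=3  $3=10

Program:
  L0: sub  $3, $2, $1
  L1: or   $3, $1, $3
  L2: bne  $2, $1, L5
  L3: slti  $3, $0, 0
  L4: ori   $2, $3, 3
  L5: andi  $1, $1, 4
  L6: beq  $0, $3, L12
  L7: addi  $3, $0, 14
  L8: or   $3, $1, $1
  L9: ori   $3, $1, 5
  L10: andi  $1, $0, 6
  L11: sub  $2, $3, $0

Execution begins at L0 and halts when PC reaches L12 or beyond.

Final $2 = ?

PC=0  sub  $3, $2, $1        | $0=0 $1=11 $2=3 $3=65528
PC=1  or   $3, $1, $3        | $0=0 $1=11 $2=3 $3=65531
PC=2  bne  $2, $1, L5        | $0=0 $1=11 $2=3 $3=65531  [TAKEN]
PC=3  slti  $3, $0, 0        | $0=0 $1=11 $2=3 $3=0
PC=5  andi  $1, $1, 4        | $0=0 $1=0 $2=3 $3=0
PC=6  beq  $0, $3, L12       | $0=0 $1=0 $2=3 $3=0  [TAKEN]
PC=7  addi  $3, $0, 14       | $0=0 $1=0 $2=3 $3=14

3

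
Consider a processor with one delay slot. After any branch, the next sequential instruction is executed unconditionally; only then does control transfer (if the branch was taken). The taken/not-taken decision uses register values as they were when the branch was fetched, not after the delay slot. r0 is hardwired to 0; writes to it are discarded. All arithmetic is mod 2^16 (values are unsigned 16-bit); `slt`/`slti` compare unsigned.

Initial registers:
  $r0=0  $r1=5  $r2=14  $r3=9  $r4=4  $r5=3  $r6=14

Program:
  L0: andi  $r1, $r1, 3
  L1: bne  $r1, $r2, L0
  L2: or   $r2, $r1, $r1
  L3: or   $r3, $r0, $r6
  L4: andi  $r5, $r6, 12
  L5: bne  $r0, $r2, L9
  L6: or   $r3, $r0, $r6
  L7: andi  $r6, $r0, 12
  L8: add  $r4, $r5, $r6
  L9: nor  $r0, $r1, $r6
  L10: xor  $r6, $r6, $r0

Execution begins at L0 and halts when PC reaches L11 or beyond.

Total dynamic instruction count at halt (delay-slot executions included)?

12

  step pc=0: andi  $r1, $r1, 3  regs=(0,1,14,9,4,3,14)
  step pc=1: bne  $r1, $r2, L0  cond=T  regs=(0,1,14,9,4,3,14)
  step pc=2: or   $r2, $r1, $r1  regs=(0,1,1,9,4,3,14)
  step pc=0: andi  $r1, $r1, 3  regs=(0,1,1,9,4,3,14)
  step pc=1: bne  $r1, $r2, L0  cond=F  regs=(0,1,1,9,4,3,14)
  step pc=2: or   $r2, $r1, $r1  regs=(0,1,1,9,4,3,14)
  step pc=3: or   $r3, $r0, $r6  regs=(0,1,1,14,4,3,14)
  step pc=4: andi  $r5, $r6, 12  regs=(0,1,1,14,4,12,14)
  step pc=5: bne  $r0, $r2, L9  cond=T  regs=(0,1,1,14,4,12,14)
  step pc=6: or   $r3, $r0, $r6  regs=(0,1,1,14,4,12,14)
  step pc=9: nor  $r0, $r1, $r6  regs=(0,1,1,14,4,12,14)
  step pc=10: xor  $r6, $r6, $r0  regs=(0,1,1,14,4,12,14)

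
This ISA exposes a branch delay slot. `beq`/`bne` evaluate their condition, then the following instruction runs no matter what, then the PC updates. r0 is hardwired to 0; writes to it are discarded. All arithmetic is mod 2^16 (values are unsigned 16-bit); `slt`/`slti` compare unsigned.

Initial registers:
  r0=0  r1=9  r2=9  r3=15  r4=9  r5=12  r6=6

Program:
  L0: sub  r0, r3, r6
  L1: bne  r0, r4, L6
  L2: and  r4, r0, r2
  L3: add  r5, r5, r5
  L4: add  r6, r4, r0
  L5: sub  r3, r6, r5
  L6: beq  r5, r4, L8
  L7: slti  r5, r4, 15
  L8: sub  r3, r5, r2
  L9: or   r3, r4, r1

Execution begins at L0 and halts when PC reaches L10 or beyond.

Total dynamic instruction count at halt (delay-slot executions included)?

PC=0  sub  r0, r3, r6        | r0=0 r1=9 r2=9 r3=15 r4=9 r5=12 r6=6
PC=1  bne  r0, r4, L6        | r0=0 r1=9 r2=9 r3=15 r4=9 r5=12 r6=6  [TAKEN]
PC=2  and  r4, r0, r2        | r0=0 r1=9 r2=9 r3=15 r4=0 r5=12 r6=6
PC=6  beq  r5, r4, L8        | r0=0 r1=9 r2=9 r3=15 r4=0 r5=12 r6=6  [not taken]
PC=7  slti  r5, r4, 15       | r0=0 r1=9 r2=9 r3=15 r4=0 r5=1 r6=6
PC=8  sub  r3, r5, r2        | r0=0 r1=9 r2=9 r3=65528 r4=0 r5=1 r6=6
PC=9  or   r3, r4, r1        | r0=0 r1=9 r2=9 r3=9 r4=0 r5=1 r6=6

7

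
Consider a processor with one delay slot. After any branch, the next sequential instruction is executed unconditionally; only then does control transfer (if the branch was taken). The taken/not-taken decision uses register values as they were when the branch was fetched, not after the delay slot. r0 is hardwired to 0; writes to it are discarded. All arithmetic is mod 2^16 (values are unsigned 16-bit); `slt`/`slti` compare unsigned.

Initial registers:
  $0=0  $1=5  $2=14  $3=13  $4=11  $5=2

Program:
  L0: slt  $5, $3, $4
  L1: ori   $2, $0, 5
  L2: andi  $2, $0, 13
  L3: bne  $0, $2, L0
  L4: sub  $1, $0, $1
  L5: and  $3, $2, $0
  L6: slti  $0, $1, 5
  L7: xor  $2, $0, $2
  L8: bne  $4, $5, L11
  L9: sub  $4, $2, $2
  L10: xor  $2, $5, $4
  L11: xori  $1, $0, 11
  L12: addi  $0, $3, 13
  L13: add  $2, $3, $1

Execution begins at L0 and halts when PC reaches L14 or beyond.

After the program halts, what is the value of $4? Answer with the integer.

0

[0] slt  $5, $3, $4  →  {$0:0, $1:5, $2:14, $3:13, $4:11, $5:0}
[1] ori   $2, $0, 5  →  {$0:0, $1:5, $2:5, $3:13, $4:11, $5:0}
[2] andi  $2, $0, 13  →  {$0:0, $1:5, $2:0, $3:13, $4:11, $5:0}
[3] bne  $0, $2, L0  →  {$0:0, $1:5, $2:0, $3:13, $4:11, $5:0}  ⟨branch fallthrough⟩
[4] sub  $1, $0, $1  →  {$0:0, $1:65531, $2:0, $3:13, $4:11, $5:0}
[5] and  $3, $2, $0  →  {$0:0, $1:65531, $2:0, $3:0, $4:11, $5:0}
[6] slti  $0, $1, 5  →  {$0:0, $1:65531, $2:0, $3:0, $4:11, $5:0}
[7] xor  $2, $0, $2  →  {$0:0, $1:65531, $2:0, $3:0, $4:11, $5:0}
[8] bne  $4, $5, L11  →  {$0:0, $1:65531, $2:0, $3:0, $4:11, $5:0}  ⟨branch taken⟩
[9] sub  $4, $2, $2  →  {$0:0, $1:65531, $2:0, $3:0, $4:0, $5:0}
[11] xori  $1, $0, 11  →  {$0:0, $1:11, $2:0, $3:0, $4:0, $5:0}
[12] addi  $0, $3, 13  →  {$0:0, $1:11, $2:0, $3:0, $4:0, $5:0}
[13] add  $2, $3, $1  →  {$0:0, $1:11, $2:11, $3:0, $4:0, $5:0}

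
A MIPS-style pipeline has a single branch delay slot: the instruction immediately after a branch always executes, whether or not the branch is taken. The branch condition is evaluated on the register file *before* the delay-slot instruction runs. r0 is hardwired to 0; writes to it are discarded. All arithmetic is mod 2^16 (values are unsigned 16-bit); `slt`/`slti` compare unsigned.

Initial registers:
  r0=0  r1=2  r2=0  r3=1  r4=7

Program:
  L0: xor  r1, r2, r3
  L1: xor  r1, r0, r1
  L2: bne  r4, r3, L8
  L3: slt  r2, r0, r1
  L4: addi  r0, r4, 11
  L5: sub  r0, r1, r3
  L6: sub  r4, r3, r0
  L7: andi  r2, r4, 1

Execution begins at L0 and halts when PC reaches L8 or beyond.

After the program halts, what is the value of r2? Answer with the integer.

1

  step pc=0: xor  r1, r2, r3  regs=(0,1,0,1,7)
  step pc=1: xor  r1, r0, r1  regs=(0,1,0,1,7)
  step pc=2: bne  r4, r3, L8  cond=T  regs=(0,1,0,1,7)
  step pc=3: slt  r2, r0, r1  regs=(0,1,1,1,7)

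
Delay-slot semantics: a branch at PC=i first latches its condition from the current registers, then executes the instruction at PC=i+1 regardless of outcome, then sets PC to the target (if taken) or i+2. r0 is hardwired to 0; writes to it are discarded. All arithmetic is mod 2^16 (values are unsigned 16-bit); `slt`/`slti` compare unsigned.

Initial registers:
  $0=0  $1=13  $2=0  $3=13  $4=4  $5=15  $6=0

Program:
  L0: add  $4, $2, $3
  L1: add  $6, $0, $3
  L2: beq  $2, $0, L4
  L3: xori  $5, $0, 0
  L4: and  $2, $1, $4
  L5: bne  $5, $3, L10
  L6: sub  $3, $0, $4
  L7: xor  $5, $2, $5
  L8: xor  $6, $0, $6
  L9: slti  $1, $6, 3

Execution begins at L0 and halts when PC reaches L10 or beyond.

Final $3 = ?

[0] add  $4, $2, $3  →  {$0:0, $1:13, $2:0, $3:13, $4:13, $5:15, $6:0}
[1] add  $6, $0, $3  →  {$0:0, $1:13, $2:0, $3:13, $4:13, $5:15, $6:13}
[2] beq  $2, $0, L4  →  {$0:0, $1:13, $2:0, $3:13, $4:13, $5:15, $6:13}  ⟨branch taken⟩
[3] xori  $5, $0, 0  →  {$0:0, $1:13, $2:0, $3:13, $4:13, $5:0, $6:13}
[4] and  $2, $1, $4  →  {$0:0, $1:13, $2:13, $3:13, $4:13, $5:0, $6:13}
[5] bne  $5, $3, L10  →  {$0:0, $1:13, $2:13, $3:13, $4:13, $5:0, $6:13}  ⟨branch taken⟩
[6] sub  $3, $0, $4  →  {$0:0, $1:13, $2:13, $3:65523, $4:13, $5:0, $6:13}

65523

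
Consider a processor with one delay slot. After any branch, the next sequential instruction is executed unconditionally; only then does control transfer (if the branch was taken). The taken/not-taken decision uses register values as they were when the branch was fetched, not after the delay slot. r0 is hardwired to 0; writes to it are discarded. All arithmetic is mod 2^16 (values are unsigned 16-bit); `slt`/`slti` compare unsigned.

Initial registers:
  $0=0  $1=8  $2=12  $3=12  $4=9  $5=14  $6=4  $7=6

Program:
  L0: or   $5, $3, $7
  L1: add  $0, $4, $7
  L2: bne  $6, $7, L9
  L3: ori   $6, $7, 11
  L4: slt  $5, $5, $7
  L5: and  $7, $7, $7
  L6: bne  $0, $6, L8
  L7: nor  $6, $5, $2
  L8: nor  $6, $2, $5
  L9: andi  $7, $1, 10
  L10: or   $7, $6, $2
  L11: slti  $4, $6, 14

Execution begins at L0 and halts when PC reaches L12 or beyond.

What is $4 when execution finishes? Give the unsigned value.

0

#0 or   $5, $3, $7 ; 0/8/12/12/9/14/4/6
#1 add  $0, $4, $7 ; 0/8/12/12/9/14/4/6
#2 bne  $6, $7, L9 ; 0/8/12/12/9/14/4/6 ; →target
#3 ori   $6, $7, 11 ; 0/8/12/12/9/14/15/6
#9 andi  $7, $1, 10 ; 0/8/12/12/9/14/15/8
#10 or   $7, $6, $2 ; 0/8/12/12/9/14/15/15
#11 slti  $4, $6, 14 ; 0/8/12/12/0/14/15/15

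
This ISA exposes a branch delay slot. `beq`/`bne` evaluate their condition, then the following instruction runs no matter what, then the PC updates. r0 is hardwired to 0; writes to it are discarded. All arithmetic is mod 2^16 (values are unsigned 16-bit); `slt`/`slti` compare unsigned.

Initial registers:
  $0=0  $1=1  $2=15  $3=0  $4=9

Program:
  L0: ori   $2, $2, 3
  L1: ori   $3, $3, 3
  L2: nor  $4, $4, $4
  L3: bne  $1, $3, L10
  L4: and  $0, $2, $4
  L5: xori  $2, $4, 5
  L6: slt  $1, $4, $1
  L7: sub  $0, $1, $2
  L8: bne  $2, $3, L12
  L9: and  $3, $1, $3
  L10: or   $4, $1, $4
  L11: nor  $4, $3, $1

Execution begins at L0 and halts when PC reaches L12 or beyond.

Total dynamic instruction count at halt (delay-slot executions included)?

7

PC=0  ori   $2, $2, 3        | $0=0 $1=1 $2=15 $3=0 $4=9
PC=1  ori   $3, $3, 3        | $0=0 $1=1 $2=15 $3=3 $4=9
PC=2  nor  $4, $4, $4        | $0=0 $1=1 $2=15 $3=3 $4=65526
PC=3  bne  $1, $3, L10       | $0=0 $1=1 $2=15 $3=3 $4=65526  [TAKEN]
PC=4  and  $0, $2, $4        | $0=0 $1=1 $2=15 $3=3 $4=65526
PC=10 or   $4, $1, $4        | $0=0 $1=1 $2=15 $3=3 $4=65527
PC=11 nor  $4, $3, $1        | $0=0 $1=1 $2=15 $3=3 $4=65532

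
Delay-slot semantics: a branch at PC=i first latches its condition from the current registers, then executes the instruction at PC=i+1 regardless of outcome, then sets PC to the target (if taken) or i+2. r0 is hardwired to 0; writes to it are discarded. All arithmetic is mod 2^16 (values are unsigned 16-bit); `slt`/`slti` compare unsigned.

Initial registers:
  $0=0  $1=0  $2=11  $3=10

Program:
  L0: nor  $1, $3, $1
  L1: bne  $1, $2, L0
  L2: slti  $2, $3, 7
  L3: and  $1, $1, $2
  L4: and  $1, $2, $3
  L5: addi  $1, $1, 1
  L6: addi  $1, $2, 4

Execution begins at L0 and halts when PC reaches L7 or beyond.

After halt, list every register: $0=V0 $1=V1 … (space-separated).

$0=0 $1=4 $2=0 $3=10

PC=0  nor  $1, $3, $1        | $0=0 $1=65525 $2=11 $3=10
PC=1  bne  $1, $2, L0        | $0=0 $1=65525 $2=11 $3=10  [TAKEN]
PC=2  slti  $2, $3, 7        | $0=0 $1=65525 $2=0 $3=10
PC=0  nor  $1, $3, $1        | $0=0 $1=0 $2=0 $3=10
PC=1  bne  $1, $2, L0        | $0=0 $1=0 $2=0 $3=10  [not taken]
PC=2  slti  $2, $3, 7        | $0=0 $1=0 $2=0 $3=10
PC=3  and  $1, $1, $2        | $0=0 $1=0 $2=0 $3=10
PC=4  and  $1, $2, $3        | $0=0 $1=0 $2=0 $3=10
PC=5  addi  $1, $1, 1        | $0=0 $1=1 $2=0 $3=10
PC=6  addi  $1, $2, 4        | $0=0 $1=4 $2=0 $3=10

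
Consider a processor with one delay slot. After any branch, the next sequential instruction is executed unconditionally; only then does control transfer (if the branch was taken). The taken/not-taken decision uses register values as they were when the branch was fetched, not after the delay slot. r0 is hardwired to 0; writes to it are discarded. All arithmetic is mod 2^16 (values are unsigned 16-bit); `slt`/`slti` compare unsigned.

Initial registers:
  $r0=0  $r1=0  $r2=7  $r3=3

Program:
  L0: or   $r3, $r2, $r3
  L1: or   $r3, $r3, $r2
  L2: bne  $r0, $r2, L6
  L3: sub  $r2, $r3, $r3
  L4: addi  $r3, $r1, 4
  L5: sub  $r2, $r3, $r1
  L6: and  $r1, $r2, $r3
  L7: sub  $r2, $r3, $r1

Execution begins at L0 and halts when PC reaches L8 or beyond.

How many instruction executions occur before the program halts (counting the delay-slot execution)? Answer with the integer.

6

#0 or   $r3, $r2, $r3 ; 0/0/7/7
#1 or   $r3, $r3, $r2 ; 0/0/7/7
#2 bne  $r0, $r2, L6 ; 0/0/7/7 ; →target
#3 sub  $r2, $r3, $r3 ; 0/0/0/7
#6 and  $r1, $r2, $r3 ; 0/0/0/7
#7 sub  $r2, $r3, $r1 ; 0/0/7/7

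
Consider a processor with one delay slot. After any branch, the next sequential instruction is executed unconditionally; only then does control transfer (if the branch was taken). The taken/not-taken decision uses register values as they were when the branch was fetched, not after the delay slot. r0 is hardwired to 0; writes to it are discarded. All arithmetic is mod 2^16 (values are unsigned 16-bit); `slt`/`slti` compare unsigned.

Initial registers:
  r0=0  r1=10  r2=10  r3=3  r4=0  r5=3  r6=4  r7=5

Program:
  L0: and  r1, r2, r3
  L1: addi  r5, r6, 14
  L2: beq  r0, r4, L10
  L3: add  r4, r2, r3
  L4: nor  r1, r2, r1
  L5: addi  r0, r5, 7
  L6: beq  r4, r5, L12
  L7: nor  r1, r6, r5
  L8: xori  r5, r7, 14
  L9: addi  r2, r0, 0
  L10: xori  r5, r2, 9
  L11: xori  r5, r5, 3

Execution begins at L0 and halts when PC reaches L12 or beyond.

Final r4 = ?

13

  step pc=0: and  r1, r2, r3  regs=(0,2,10,3,0,3,4,5)
  step pc=1: addi  r5, r6, 14  regs=(0,2,10,3,0,18,4,5)
  step pc=2: beq  r0, r4, L10  cond=T  regs=(0,2,10,3,0,18,4,5)
  step pc=3: add  r4, r2, r3  regs=(0,2,10,3,13,18,4,5)
  step pc=10: xori  r5, r2, 9  regs=(0,2,10,3,13,3,4,5)
  step pc=11: xori  r5, r5, 3  regs=(0,2,10,3,13,0,4,5)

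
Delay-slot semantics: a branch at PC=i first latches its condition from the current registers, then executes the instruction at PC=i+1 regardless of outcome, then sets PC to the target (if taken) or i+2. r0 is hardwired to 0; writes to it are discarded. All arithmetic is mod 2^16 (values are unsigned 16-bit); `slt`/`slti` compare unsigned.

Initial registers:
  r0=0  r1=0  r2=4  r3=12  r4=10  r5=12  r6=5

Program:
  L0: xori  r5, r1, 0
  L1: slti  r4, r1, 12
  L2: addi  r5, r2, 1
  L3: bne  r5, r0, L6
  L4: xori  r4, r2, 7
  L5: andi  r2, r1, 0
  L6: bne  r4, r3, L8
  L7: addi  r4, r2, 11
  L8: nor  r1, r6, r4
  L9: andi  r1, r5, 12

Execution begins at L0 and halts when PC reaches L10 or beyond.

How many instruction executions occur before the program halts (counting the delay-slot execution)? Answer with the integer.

[0] xori  r5, r1, 0  →  {r0:0, r1:0, r2:4, r3:12, r4:10, r5:0, r6:5}
[1] slti  r4, r1, 12  →  {r0:0, r1:0, r2:4, r3:12, r4:1, r5:0, r6:5}
[2] addi  r5, r2, 1  →  {r0:0, r1:0, r2:4, r3:12, r4:1, r5:5, r6:5}
[3] bne  r5, r0, L6  →  {r0:0, r1:0, r2:4, r3:12, r4:1, r5:5, r6:5}  ⟨branch taken⟩
[4] xori  r4, r2, 7  →  {r0:0, r1:0, r2:4, r3:12, r4:3, r5:5, r6:5}
[6] bne  r4, r3, L8  →  {r0:0, r1:0, r2:4, r3:12, r4:3, r5:5, r6:5}  ⟨branch taken⟩
[7] addi  r4, r2, 11  →  {r0:0, r1:0, r2:4, r3:12, r4:15, r5:5, r6:5}
[8] nor  r1, r6, r4  →  {r0:0, r1:65520, r2:4, r3:12, r4:15, r5:5, r6:5}
[9] andi  r1, r5, 12  →  {r0:0, r1:4, r2:4, r3:12, r4:15, r5:5, r6:5}

9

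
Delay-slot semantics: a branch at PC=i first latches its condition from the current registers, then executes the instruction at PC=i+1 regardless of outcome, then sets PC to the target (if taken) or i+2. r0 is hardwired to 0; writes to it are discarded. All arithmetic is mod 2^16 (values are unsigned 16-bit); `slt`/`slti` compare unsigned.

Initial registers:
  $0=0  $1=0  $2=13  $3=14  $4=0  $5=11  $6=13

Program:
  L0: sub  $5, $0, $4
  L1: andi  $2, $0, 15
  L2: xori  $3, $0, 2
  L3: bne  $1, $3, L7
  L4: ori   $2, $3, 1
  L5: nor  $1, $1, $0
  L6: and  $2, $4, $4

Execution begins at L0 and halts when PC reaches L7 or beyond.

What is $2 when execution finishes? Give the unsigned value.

3

  step pc=0: sub  $5, $0, $4  regs=(0,0,13,14,0,0,13)
  step pc=1: andi  $2, $0, 15  regs=(0,0,0,14,0,0,13)
  step pc=2: xori  $3, $0, 2  regs=(0,0,0,2,0,0,13)
  step pc=3: bne  $1, $3, L7  cond=T  regs=(0,0,0,2,0,0,13)
  step pc=4: ori   $2, $3, 1  regs=(0,0,3,2,0,0,13)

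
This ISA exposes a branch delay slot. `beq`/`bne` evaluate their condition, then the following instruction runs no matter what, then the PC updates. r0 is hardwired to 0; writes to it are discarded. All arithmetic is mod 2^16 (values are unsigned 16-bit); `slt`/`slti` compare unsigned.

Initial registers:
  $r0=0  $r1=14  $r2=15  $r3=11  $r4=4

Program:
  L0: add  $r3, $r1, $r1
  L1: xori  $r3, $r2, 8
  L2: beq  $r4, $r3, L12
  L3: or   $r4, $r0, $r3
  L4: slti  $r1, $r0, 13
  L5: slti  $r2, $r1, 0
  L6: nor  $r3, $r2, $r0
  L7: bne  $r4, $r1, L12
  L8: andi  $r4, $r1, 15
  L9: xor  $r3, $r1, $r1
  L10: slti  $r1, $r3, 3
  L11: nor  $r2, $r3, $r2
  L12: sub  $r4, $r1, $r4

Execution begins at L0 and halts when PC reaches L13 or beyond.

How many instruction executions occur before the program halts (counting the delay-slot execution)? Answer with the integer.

10

[0] add  $r3, $r1, $r1  →  {$r0:0, $r1:14, $r2:15, $r3:28, $r4:4}
[1] xori  $r3, $r2, 8  →  {$r0:0, $r1:14, $r2:15, $r3:7, $r4:4}
[2] beq  $r4, $r3, L12  →  {$r0:0, $r1:14, $r2:15, $r3:7, $r4:4}  ⟨branch fallthrough⟩
[3] or   $r4, $r0, $r3  →  {$r0:0, $r1:14, $r2:15, $r3:7, $r4:7}
[4] slti  $r1, $r0, 13  →  {$r0:0, $r1:1, $r2:15, $r3:7, $r4:7}
[5] slti  $r2, $r1, 0  →  {$r0:0, $r1:1, $r2:0, $r3:7, $r4:7}
[6] nor  $r3, $r2, $r0  →  {$r0:0, $r1:1, $r2:0, $r3:65535, $r4:7}
[7] bne  $r4, $r1, L12  →  {$r0:0, $r1:1, $r2:0, $r3:65535, $r4:7}  ⟨branch taken⟩
[8] andi  $r4, $r1, 15  →  {$r0:0, $r1:1, $r2:0, $r3:65535, $r4:1}
[12] sub  $r4, $r1, $r4  →  {$r0:0, $r1:1, $r2:0, $r3:65535, $r4:0}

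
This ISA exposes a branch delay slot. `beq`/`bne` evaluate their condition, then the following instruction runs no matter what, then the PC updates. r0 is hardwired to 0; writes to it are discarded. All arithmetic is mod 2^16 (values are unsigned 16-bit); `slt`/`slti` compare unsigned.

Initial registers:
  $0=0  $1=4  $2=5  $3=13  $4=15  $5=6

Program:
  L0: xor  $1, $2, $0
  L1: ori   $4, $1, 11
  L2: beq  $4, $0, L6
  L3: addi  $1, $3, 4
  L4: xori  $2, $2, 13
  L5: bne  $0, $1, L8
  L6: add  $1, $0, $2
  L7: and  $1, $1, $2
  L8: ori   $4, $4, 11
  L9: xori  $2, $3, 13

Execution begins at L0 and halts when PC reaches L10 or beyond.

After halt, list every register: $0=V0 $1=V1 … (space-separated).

PC=0  xor  $1, $2, $0        | $0=0 $1=5 $2=5 $3=13 $4=15 $5=6
PC=1  ori   $4, $1, 11       | $0=0 $1=5 $2=5 $3=13 $4=15 $5=6
PC=2  beq  $4, $0, L6        | $0=0 $1=5 $2=5 $3=13 $4=15 $5=6  [not taken]
PC=3  addi  $1, $3, 4        | $0=0 $1=17 $2=5 $3=13 $4=15 $5=6
PC=4  xori  $2, $2, 13       | $0=0 $1=17 $2=8 $3=13 $4=15 $5=6
PC=5  bne  $0, $1, L8        | $0=0 $1=17 $2=8 $3=13 $4=15 $5=6  [TAKEN]
PC=6  add  $1, $0, $2        | $0=0 $1=8 $2=8 $3=13 $4=15 $5=6
PC=8  ori   $4, $4, 11       | $0=0 $1=8 $2=8 $3=13 $4=15 $5=6
PC=9  xori  $2, $3, 13       | $0=0 $1=8 $2=0 $3=13 $4=15 $5=6

$0=0 $1=8 $2=0 $3=13 $4=15 $5=6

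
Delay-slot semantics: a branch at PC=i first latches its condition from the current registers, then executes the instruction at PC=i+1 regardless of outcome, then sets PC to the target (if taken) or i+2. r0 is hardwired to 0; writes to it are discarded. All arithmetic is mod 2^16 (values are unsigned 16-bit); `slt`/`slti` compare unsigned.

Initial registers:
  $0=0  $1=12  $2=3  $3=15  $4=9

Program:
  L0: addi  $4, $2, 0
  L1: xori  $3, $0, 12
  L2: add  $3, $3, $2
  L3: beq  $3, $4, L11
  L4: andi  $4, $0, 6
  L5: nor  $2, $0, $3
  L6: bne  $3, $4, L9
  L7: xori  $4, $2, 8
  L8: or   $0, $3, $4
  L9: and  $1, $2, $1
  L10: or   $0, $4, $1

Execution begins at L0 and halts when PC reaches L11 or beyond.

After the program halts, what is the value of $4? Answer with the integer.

#0 addi  $4, $2, 0 ; 0/12/3/15/3
#1 xori  $3, $0, 12 ; 0/12/3/12/3
#2 add  $3, $3, $2 ; 0/12/3/15/3
#3 beq  $3, $4, L11 ; 0/12/3/15/3 ; →fallthru
#4 andi  $4, $0, 6 ; 0/12/3/15/0
#5 nor  $2, $0, $3 ; 0/12/65520/15/0
#6 bne  $3, $4, L9 ; 0/12/65520/15/0 ; →target
#7 xori  $4, $2, 8 ; 0/12/65520/15/65528
#9 and  $1, $2, $1 ; 0/0/65520/15/65528
#10 or   $0, $4, $1 ; 0/0/65520/15/65528

65528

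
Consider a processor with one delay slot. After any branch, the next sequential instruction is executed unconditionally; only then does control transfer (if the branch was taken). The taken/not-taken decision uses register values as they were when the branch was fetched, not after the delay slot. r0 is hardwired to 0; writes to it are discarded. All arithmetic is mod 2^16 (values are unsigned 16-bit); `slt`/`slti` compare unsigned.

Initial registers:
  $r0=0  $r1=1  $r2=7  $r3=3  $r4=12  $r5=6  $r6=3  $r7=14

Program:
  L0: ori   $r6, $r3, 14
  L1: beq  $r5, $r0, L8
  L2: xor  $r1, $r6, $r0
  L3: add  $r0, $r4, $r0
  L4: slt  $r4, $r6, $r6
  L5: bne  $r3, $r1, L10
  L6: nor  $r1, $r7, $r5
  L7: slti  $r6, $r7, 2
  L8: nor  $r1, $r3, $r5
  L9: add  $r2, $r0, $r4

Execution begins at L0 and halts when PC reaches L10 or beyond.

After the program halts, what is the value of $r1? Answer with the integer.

65521

[0] ori   $r6, $r3, 14  →  {$r0:0, $r1:1, $r2:7, $r3:3, $r4:12, $r5:6, $r6:15, $r7:14}
[1] beq  $r5, $r0, L8  →  {$r0:0, $r1:1, $r2:7, $r3:3, $r4:12, $r5:6, $r6:15, $r7:14}  ⟨branch fallthrough⟩
[2] xor  $r1, $r6, $r0  →  {$r0:0, $r1:15, $r2:7, $r3:3, $r4:12, $r5:6, $r6:15, $r7:14}
[3] add  $r0, $r4, $r0  →  {$r0:0, $r1:15, $r2:7, $r3:3, $r4:12, $r5:6, $r6:15, $r7:14}
[4] slt  $r4, $r6, $r6  →  {$r0:0, $r1:15, $r2:7, $r3:3, $r4:0, $r5:6, $r6:15, $r7:14}
[5] bne  $r3, $r1, L10  →  {$r0:0, $r1:15, $r2:7, $r3:3, $r4:0, $r5:6, $r6:15, $r7:14}  ⟨branch taken⟩
[6] nor  $r1, $r7, $r5  →  {$r0:0, $r1:65521, $r2:7, $r3:3, $r4:0, $r5:6, $r6:15, $r7:14}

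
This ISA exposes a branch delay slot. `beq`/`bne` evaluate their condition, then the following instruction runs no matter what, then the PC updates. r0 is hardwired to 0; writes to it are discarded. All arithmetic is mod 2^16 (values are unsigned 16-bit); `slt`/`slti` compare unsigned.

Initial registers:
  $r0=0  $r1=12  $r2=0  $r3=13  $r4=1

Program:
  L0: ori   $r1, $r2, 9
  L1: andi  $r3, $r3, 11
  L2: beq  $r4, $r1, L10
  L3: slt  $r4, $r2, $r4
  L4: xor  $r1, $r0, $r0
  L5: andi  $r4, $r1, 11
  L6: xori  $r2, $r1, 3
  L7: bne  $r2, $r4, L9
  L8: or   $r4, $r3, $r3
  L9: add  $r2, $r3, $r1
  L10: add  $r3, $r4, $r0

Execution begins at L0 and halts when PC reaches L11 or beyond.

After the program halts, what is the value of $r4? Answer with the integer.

9

  step pc=0: ori   $r1, $r2, 9  regs=(0,9,0,13,1)
  step pc=1: andi  $r3, $r3, 11  regs=(0,9,0,9,1)
  step pc=2: beq  $r4, $r1, L10  cond=F  regs=(0,9,0,9,1)
  step pc=3: slt  $r4, $r2, $r4  regs=(0,9,0,9,1)
  step pc=4: xor  $r1, $r0, $r0  regs=(0,0,0,9,1)
  step pc=5: andi  $r4, $r1, 11  regs=(0,0,0,9,0)
  step pc=6: xori  $r2, $r1, 3  regs=(0,0,3,9,0)
  step pc=7: bne  $r2, $r4, L9  cond=T  regs=(0,0,3,9,0)
  step pc=8: or   $r4, $r3, $r3  regs=(0,0,3,9,9)
  step pc=9: add  $r2, $r3, $r1  regs=(0,0,9,9,9)
  step pc=10: add  $r3, $r4, $r0  regs=(0,0,9,9,9)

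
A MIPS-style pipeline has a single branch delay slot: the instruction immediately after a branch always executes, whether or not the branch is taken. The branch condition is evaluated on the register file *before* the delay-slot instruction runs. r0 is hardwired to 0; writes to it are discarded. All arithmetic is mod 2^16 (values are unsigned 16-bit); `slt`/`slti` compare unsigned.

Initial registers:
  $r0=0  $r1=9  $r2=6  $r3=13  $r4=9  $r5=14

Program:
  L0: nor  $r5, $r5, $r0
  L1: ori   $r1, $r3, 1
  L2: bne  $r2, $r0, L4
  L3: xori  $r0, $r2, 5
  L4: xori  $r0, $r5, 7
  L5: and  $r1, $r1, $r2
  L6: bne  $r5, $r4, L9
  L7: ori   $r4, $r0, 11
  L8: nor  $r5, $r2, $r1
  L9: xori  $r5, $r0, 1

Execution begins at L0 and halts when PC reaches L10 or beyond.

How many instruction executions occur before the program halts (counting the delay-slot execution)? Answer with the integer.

9

#0 nor  $r5, $r5, $r0 ; 0/9/6/13/9/65521
#1 ori   $r1, $r3, 1 ; 0/13/6/13/9/65521
#2 bne  $r2, $r0, L4 ; 0/13/6/13/9/65521 ; →target
#3 xori  $r0, $r2, 5 ; 0/13/6/13/9/65521
#4 xori  $r0, $r5, 7 ; 0/13/6/13/9/65521
#5 and  $r1, $r1, $r2 ; 0/4/6/13/9/65521
#6 bne  $r5, $r4, L9 ; 0/4/6/13/9/65521 ; →target
#7 ori   $r4, $r0, 11 ; 0/4/6/13/11/65521
#9 xori  $r5, $r0, 1 ; 0/4/6/13/11/1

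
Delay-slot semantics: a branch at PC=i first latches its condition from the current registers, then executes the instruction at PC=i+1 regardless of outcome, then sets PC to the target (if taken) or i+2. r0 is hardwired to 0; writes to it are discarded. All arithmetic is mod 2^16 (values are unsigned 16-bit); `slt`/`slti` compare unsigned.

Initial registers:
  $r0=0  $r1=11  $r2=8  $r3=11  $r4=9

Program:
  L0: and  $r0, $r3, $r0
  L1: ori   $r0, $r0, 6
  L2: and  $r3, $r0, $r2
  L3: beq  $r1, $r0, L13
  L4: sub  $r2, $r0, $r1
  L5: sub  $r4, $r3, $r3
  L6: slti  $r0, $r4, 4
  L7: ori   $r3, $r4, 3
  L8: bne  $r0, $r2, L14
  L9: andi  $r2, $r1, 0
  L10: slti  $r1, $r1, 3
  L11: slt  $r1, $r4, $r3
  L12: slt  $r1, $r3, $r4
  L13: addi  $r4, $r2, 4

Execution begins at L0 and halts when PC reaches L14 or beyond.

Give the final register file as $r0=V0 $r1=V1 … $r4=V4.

#0 and  $r0, $r3, $r0 ; 0/11/8/11/9
#1 ori   $r0, $r0, 6 ; 0/11/8/11/9
#2 and  $r3, $r0, $r2 ; 0/11/8/0/9
#3 beq  $r1, $r0, L13 ; 0/11/8/0/9 ; →fallthru
#4 sub  $r2, $r0, $r1 ; 0/11/65525/0/9
#5 sub  $r4, $r3, $r3 ; 0/11/65525/0/0
#6 slti  $r0, $r4, 4 ; 0/11/65525/0/0
#7 ori   $r3, $r4, 3 ; 0/11/65525/3/0
#8 bne  $r0, $r2, L14 ; 0/11/65525/3/0 ; →target
#9 andi  $r2, $r1, 0 ; 0/11/0/3/0

$r0=0 $r1=11 $r2=0 $r3=3 $r4=0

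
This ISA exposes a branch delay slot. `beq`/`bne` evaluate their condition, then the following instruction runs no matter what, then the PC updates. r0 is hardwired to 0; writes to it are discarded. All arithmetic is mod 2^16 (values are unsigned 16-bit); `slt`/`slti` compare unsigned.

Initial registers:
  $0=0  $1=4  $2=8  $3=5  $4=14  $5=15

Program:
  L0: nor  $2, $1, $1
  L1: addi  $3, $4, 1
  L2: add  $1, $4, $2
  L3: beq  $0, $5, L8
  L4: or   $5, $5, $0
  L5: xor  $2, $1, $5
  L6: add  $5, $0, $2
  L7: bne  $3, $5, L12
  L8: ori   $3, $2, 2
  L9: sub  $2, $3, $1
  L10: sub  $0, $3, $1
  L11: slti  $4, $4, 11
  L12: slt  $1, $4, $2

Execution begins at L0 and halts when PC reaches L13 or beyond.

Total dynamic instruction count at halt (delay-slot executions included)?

PC=0  nor  $2, $1, $1        | $0=0 $1=4 $2=65531 $3=5 $4=14 $5=15
PC=1  addi  $3, $4, 1        | $0=0 $1=4 $2=65531 $3=15 $4=14 $5=15
PC=2  add  $1, $4, $2        | $0=0 $1=9 $2=65531 $3=15 $4=14 $5=15
PC=3  beq  $0, $5, L8        | $0=0 $1=9 $2=65531 $3=15 $4=14 $5=15  [not taken]
PC=4  or   $5, $5, $0        | $0=0 $1=9 $2=65531 $3=15 $4=14 $5=15
PC=5  xor  $2, $1, $5        | $0=0 $1=9 $2=6 $3=15 $4=14 $5=15
PC=6  add  $5, $0, $2        | $0=0 $1=9 $2=6 $3=15 $4=14 $5=6
PC=7  bne  $3, $5, L12       | $0=0 $1=9 $2=6 $3=15 $4=14 $5=6  [TAKEN]
PC=8  ori   $3, $2, 2        | $0=0 $1=9 $2=6 $3=6 $4=14 $5=6
PC=12 slt  $1, $4, $2        | $0=0 $1=0 $2=6 $3=6 $4=14 $5=6

10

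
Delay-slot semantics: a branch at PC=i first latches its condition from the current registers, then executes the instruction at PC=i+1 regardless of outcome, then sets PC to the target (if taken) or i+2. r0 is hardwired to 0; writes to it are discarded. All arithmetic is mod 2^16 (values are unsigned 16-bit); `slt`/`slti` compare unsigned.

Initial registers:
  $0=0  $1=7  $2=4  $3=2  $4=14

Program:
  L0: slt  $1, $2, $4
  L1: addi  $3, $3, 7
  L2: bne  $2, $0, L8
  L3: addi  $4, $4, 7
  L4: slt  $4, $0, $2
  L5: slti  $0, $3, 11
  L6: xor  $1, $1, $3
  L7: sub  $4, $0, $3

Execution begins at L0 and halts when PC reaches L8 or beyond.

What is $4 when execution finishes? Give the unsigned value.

#0 slt  $1, $2, $4 ; 0/1/4/2/14
#1 addi  $3, $3, 7 ; 0/1/4/9/14
#2 bne  $2, $0, L8 ; 0/1/4/9/14 ; →target
#3 addi  $4, $4, 7 ; 0/1/4/9/21

21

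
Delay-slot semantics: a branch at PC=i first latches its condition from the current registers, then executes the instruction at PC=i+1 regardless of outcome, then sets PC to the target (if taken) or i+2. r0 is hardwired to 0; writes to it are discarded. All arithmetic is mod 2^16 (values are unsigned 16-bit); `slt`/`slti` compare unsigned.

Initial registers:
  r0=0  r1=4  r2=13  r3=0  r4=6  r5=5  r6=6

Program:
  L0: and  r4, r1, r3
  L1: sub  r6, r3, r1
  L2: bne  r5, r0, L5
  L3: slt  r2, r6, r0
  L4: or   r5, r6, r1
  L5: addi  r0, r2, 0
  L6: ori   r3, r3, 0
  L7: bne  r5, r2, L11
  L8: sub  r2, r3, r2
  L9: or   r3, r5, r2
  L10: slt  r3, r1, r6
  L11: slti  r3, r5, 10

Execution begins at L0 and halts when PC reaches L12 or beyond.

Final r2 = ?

PC=0  and  r4, r1, r3        | r0=0 r1=4 r2=13 r3=0 r4=0 r5=5 r6=6
PC=1  sub  r6, r3, r1        | r0=0 r1=4 r2=13 r3=0 r4=0 r5=5 r6=65532
PC=2  bne  r5, r0, L5        | r0=0 r1=4 r2=13 r3=0 r4=0 r5=5 r6=65532  [TAKEN]
PC=3  slt  r2, r6, r0        | r0=0 r1=4 r2=0 r3=0 r4=0 r5=5 r6=65532
PC=5  addi  r0, r2, 0        | r0=0 r1=4 r2=0 r3=0 r4=0 r5=5 r6=65532
PC=6  ori   r3, r3, 0        | r0=0 r1=4 r2=0 r3=0 r4=0 r5=5 r6=65532
PC=7  bne  r5, r2, L11       | r0=0 r1=4 r2=0 r3=0 r4=0 r5=5 r6=65532  [TAKEN]
PC=8  sub  r2, r3, r2        | r0=0 r1=4 r2=0 r3=0 r4=0 r5=5 r6=65532
PC=11 slti  r3, r5, 10       | r0=0 r1=4 r2=0 r3=1 r4=0 r5=5 r6=65532

0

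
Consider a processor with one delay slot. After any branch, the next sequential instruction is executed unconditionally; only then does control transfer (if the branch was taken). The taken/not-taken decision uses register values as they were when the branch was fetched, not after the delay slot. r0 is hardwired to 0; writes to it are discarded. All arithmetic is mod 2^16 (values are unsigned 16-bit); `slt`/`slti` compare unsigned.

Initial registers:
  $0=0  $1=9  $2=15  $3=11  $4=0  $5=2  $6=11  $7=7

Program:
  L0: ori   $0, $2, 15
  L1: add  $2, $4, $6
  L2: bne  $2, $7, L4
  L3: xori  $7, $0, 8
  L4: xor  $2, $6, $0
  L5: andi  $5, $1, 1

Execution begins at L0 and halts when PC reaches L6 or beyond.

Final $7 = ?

[0] ori   $0, $2, 15  →  {$0:0, $1:9, $2:15, $3:11, $4:0, $5:2, $6:11, $7:7}
[1] add  $2, $4, $6  →  {$0:0, $1:9, $2:11, $3:11, $4:0, $5:2, $6:11, $7:7}
[2] bne  $2, $7, L4  →  {$0:0, $1:9, $2:11, $3:11, $4:0, $5:2, $6:11, $7:7}  ⟨branch taken⟩
[3] xori  $7, $0, 8  →  {$0:0, $1:9, $2:11, $3:11, $4:0, $5:2, $6:11, $7:8}
[4] xor  $2, $6, $0  →  {$0:0, $1:9, $2:11, $3:11, $4:0, $5:2, $6:11, $7:8}
[5] andi  $5, $1, 1  →  {$0:0, $1:9, $2:11, $3:11, $4:0, $5:1, $6:11, $7:8}

8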